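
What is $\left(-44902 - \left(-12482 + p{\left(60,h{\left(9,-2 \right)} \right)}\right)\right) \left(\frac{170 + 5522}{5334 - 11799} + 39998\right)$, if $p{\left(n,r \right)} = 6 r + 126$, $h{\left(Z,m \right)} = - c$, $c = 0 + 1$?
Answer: $- \frac{1682847608024}{1293} \approx -1.3015 \cdot 10^{9}$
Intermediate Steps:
$c = 1$
$h{\left(Z,m \right)} = -1$ ($h{\left(Z,m \right)} = \left(-1\right) 1 = -1$)
$p{\left(n,r \right)} = 126 + 6 r$
$\left(-44902 - \left(-12482 + p{\left(60,h{\left(9,-2 \right)} \right)}\right)\right) \left(\frac{170 + 5522}{5334 - 11799} + 39998\right) = \left(-44902 + \left(12482 - \left(126 + 6 \left(-1\right)\right)\right)\right) \left(\frac{170 + 5522}{5334 - 11799} + 39998\right) = \left(-44902 + \left(12482 - \left(126 - 6\right)\right)\right) \left(\frac{5692}{-6465} + 39998\right) = \left(-44902 + \left(12482 - 120\right)\right) \left(5692 \left(- \frac{1}{6465}\right) + 39998\right) = \left(-44902 + \left(12482 - 120\right)\right) \left(- \frac{5692}{6465} + 39998\right) = \left(-44902 + 12362\right) \frac{258581378}{6465} = \left(-32540\right) \frac{258581378}{6465} = - \frac{1682847608024}{1293}$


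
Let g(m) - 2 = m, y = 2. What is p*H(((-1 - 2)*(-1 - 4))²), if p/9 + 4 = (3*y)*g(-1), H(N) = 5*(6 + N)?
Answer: 20790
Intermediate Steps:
g(m) = 2 + m
H(N) = 30 + 5*N
p = 18 (p = -36 + 9*((3*2)*(2 - 1)) = -36 + 9*(6*1) = -36 + 9*6 = -36 + 54 = 18)
p*H(((-1 - 2)*(-1 - 4))²) = 18*(30 + 5*((-1 - 2)*(-1 - 4))²) = 18*(30 + 5*(-3*(-5))²) = 18*(30 + 5*15²) = 18*(30 + 5*225) = 18*(30 + 1125) = 18*1155 = 20790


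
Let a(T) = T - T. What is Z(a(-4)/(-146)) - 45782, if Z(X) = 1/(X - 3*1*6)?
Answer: -824077/18 ≈ -45782.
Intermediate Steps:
a(T) = 0
Z(X) = 1/(-18 + X) (Z(X) = 1/(X - 3*6) = 1/(X - 18) = 1/(-18 + X))
Z(a(-4)/(-146)) - 45782 = 1/(-18 + 0/(-146)) - 45782 = 1/(-18 + 0*(-1/146)) - 45782 = 1/(-18 + 0) - 45782 = 1/(-18) - 45782 = -1/18 - 45782 = -824077/18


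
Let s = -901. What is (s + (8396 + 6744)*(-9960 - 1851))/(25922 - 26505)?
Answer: 178819441/583 ≈ 3.0672e+5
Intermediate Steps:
(s + (8396 + 6744)*(-9960 - 1851))/(25922 - 26505) = (-901 + (8396 + 6744)*(-9960 - 1851))/(25922 - 26505) = (-901 + 15140*(-11811))/(-583) = (-901 - 178818540)*(-1/583) = -178819441*(-1/583) = 178819441/583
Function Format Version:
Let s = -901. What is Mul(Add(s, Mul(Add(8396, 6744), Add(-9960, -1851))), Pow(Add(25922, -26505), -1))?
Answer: Rational(178819441, 583) ≈ 3.0672e+5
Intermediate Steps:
Mul(Add(s, Mul(Add(8396, 6744), Add(-9960, -1851))), Pow(Add(25922, -26505), -1)) = Mul(Add(-901, Mul(Add(8396, 6744), Add(-9960, -1851))), Pow(Add(25922, -26505), -1)) = Mul(Add(-901, Mul(15140, -11811)), Pow(-583, -1)) = Mul(Add(-901, -178818540), Rational(-1, 583)) = Mul(-178819441, Rational(-1, 583)) = Rational(178819441, 583)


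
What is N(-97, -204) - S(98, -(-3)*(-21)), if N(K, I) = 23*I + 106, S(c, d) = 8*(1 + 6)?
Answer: -4642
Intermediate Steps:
S(c, d) = 56 (S(c, d) = 8*7 = 56)
N(K, I) = 106 + 23*I
N(-97, -204) - S(98, -(-3)*(-21)) = (106 + 23*(-204)) - 1*56 = (106 - 4692) - 56 = -4586 - 56 = -4642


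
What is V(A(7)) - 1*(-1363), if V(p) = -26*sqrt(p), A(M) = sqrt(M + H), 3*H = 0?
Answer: 1363 - 26*7**(1/4) ≈ 1320.7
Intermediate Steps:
H = 0 (H = (1/3)*0 = 0)
A(M) = sqrt(M) (A(M) = sqrt(M + 0) = sqrt(M))
V(A(7)) - 1*(-1363) = -26*7**(1/4) - 1*(-1363) = -26*7**(1/4) + 1363 = 1363 - 26*7**(1/4)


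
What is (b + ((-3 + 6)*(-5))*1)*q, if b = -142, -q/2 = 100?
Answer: 31400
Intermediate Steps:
q = -200 (q = -2*100 = -200)
(b + ((-3 + 6)*(-5))*1)*q = (-142 + ((-3 + 6)*(-5))*1)*(-200) = (-142 + (3*(-5))*1)*(-200) = (-142 - 15*1)*(-200) = (-142 - 15)*(-200) = -157*(-200) = 31400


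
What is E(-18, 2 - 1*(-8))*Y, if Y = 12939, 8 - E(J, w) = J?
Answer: 336414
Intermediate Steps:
E(J, w) = 8 - J
E(-18, 2 - 1*(-8))*Y = (8 - 1*(-18))*12939 = (8 + 18)*12939 = 26*12939 = 336414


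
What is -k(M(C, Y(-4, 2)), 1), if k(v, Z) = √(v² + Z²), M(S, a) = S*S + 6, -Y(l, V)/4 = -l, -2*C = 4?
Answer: -√101 ≈ -10.050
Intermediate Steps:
C = -2 (C = -½*4 = -2)
Y(l, V) = 4*l (Y(l, V) = -(-4)*l = 4*l)
M(S, a) = 6 + S² (M(S, a) = S² + 6 = 6 + S²)
k(v, Z) = √(Z² + v²)
-k(M(C, Y(-4, 2)), 1) = -√(1² + (6 + (-2)²)²) = -√(1 + (6 + 4)²) = -√(1 + 10²) = -√(1 + 100) = -√101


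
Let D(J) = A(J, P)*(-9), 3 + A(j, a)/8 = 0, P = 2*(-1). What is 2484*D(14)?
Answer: 536544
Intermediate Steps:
P = -2
A(j, a) = -24 (A(j, a) = -24 + 8*0 = -24 + 0 = -24)
D(J) = 216 (D(J) = -24*(-9) = 216)
2484*D(14) = 2484*216 = 536544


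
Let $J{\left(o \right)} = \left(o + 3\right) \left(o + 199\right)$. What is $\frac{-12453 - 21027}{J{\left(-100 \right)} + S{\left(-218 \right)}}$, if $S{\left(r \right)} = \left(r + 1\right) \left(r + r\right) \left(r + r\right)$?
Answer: $\frac{6696}{8252087} \approx 0.00081143$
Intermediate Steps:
$J{\left(o \right)} = \left(3 + o\right) \left(199 + o\right)$
$S{\left(r \right)} = 4 r^{2} \left(1 + r\right)$ ($S{\left(r \right)} = \left(1 + r\right) 2 r 2 r = 2 r \left(1 + r\right) 2 r = 4 r^{2} \left(1 + r\right)$)
$\frac{-12453 - 21027}{J{\left(-100 \right)} + S{\left(-218 \right)}} = \frac{-12453 - 21027}{\left(597 + \left(-100\right)^{2} + 202 \left(-100\right)\right) + 4 \left(-218\right)^{2} \left(1 - 218\right)} = - \frac{33480}{\left(597 + 10000 - 20200\right) + 4 \cdot 47524 \left(-217\right)} = - \frac{33480}{-9603 - 41250832} = - \frac{33480}{-41260435} = \left(-33480\right) \left(- \frac{1}{41260435}\right) = \frac{6696}{8252087}$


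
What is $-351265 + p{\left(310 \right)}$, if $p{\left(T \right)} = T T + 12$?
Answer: $-255153$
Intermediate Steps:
$p{\left(T \right)} = 12 + T^{2}$ ($p{\left(T \right)} = T^{2} + 12 = 12 + T^{2}$)
$-351265 + p{\left(310 \right)} = -351265 + \left(12 + 310^{2}\right) = -351265 + \left(12 + 96100\right) = -351265 + 96112 = -255153$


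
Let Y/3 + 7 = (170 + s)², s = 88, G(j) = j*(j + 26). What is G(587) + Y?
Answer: 559502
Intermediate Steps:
G(j) = j*(26 + j)
Y = 199671 (Y = -21 + 3*(170 + 88)² = -21 + 3*258² = -21 + 3*66564 = -21 + 199692 = 199671)
G(587) + Y = 587*(26 + 587) + 199671 = 587*613 + 199671 = 359831 + 199671 = 559502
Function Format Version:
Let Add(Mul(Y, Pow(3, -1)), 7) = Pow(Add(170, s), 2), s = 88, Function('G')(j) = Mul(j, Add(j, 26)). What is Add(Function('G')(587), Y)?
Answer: 559502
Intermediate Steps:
Function('G')(j) = Mul(j, Add(26, j))
Y = 199671 (Y = Add(-21, Mul(3, Pow(Add(170, 88), 2))) = Add(-21, Mul(3, Pow(258, 2))) = Add(-21, Mul(3, 66564)) = Add(-21, 199692) = 199671)
Add(Function('G')(587), Y) = Add(Mul(587, Add(26, 587)), 199671) = Add(Mul(587, 613), 199671) = Add(359831, 199671) = 559502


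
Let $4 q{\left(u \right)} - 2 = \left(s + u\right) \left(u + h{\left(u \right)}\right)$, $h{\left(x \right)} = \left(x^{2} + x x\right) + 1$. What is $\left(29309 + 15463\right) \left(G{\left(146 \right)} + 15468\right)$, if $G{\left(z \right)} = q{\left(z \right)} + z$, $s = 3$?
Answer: $72044069097$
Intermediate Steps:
$h{\left(x \right)} = 1 + 2 x^{2}$ ($h{\left(x \right)} = \left(x^{2} + x^{2}\right) + 1 = 2 x^{2} + 1 = 1 + 2 x^{2}$)
$q{\left(u \right)} = \frac{1}{2} + \frac{\left(3 + u\right) \left(1 + u + 2 u^{2}\right)}{4}$ ($q{\left(u \right)} = \frac{1}{2} + \frac{\left(3 + u\right) \left(u + \left(1 + 2 u^{2}\right)\right)}{4} = \frac{1}{2} + \frac{\left(3 + u\right) \left(1 + u + 2 u^{2}\right)}{4}$)
$G{\left(z \right)} = \frac{5}{4} + \frac{z^{3}}{2} + 2 z + \frac{7 z^{2}}{4}$ ($G{\left(z \right)} = \left(\frac{5}{4} + z + \frac{z^{3}}{2} + \frac{7 z^{2}}{4}\right) + z = \frac{5}{4} + \frac{z^{3}}{2} + 2 z + \frac{7 z^{2}}{4}$)
$\left(29309 + 15463\right) \left(G{\left(146 \right)} + 15468\right) = \left(29309 + 15463\right) \left(\left(\frac{5}{4} + \frac{146^{3}}{2} + 2 \cdot 146 + \frac{7 \cdot 146^{2}}{4}\right) + 15468\right) = 44772 \left(\left(\frac{5}{4} + \frac{1}{2} \cdot 3112136 + 292 + \frac{7}{4} \cdot 21316\right) + 15468\right) = 44772 \left(\left(\frac{5}{4} + 1556068 + 292 + 37303\right) + 15468\right) = 44772 \left(\frac{6374657}{4} + 15468\right) = 44772 \cdot \frac{6436529}{4} = 72044069097$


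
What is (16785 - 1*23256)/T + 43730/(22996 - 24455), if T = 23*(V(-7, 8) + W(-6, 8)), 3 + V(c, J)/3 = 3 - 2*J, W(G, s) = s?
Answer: -30790411/1342280 ≈ -22.939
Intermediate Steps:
V(c, J) = -6*J (V(c, J) = -9 + 3*(3 - 2*J) = -9 + (9 - 6*J) = -6*J)
T = -920 (T = 23*(-6*8 + 8) = 23*(-48 + 8) = 23*(-40) = -920)
(16785 - 1*23256)/T + 43730/(22996 - 24455) = (16785 - 1*23256)/(-920) + 43730/(22996 - 24455) = (16785 - 23256)*(-1/920) + 43730/(-1459) = -6471*(-1/920) + 43730*(-1/1459) = 6471/920 - 43730/1459 = -30790411/1342280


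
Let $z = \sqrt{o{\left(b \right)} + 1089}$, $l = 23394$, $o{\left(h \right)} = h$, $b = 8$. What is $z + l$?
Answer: $23394 + \sqrt{1097} \approx 23427.0$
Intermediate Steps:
$z = \sqrt{1097}$ ($z = \sqrt{8 + 1089} = \sqrt{1097} \approx 33.121$)
$z + l = \sqrt{1097} + 23394 = 23394 + \sqrt{1097}$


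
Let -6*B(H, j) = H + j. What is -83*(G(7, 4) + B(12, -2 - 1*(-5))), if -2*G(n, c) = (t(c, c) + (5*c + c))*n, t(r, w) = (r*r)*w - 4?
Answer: 49219/2 ≈ 24610.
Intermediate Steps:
B(H, j) = -H/6 - j/6 (B(H, j) = -(H + j)/6 = -H/6 - j/6)
t(r, w) = -4 + w*r² (t(r, w) = r²*w - 4 = w*r² - 4 = -4 + w*r²)
G(n, c) = -n*(-4 + c³ + 6*c)/2 (G(n, c) = -((-4 + c*c²) + (5*c + c))*n/2 = -((-4 + c³) + 6*c)*n/2 = -(-4 + c³ + 6*c)*n/2 = -n*(-4 + c³ + 6*c)/2)
-83*(G(7, 4) + B(12, -2 - 1*(-5))) = -83*((½)*7*(4 - 1*4³ - 6*4) + (-⅙*12 - (-2 - 1*(-5))/6)) = -83*((½)*7*(4 - 1*64 - 24) + (-2 - (-2 + 5)/6)) = -83*((½)*7*(4 - 64 - 24) + (-2 - ⅙*3)) = -83*((½)*7*(-84) + (-2 - ½)) = -83*(-294 - 5/2) = -83*(-593/2) = 49219/2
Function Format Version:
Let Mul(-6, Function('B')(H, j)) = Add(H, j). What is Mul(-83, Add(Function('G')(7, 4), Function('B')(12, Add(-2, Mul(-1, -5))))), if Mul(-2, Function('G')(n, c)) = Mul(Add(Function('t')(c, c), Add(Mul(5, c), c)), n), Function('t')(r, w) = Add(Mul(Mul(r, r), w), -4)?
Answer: Rational(49219, 2) ≈ 24610.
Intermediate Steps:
Function('B')(H, j) = Add(Mul(Rational(-1, 6), H), Mul(Rational(-1, 6), j)) (Function('B')(H, j) = Mul(Rational(-1, 6), Add(H, j)) = Add(Mul(Rational(-1, 6), H), Mul(Rational(-1, 6), j)))
Function('t')(r, w) = Add(-4, Mul(w, Pow(r, 2))) (Function('t')(r, w) = Add(Mul(Pow(r, 2), w), -4) = Add(Mul(w, Pow(r, 2)), -4) = Add(-4, Mul(w, Pow(r, 2))))
Function('G')(n, c) = Mul(Rational(-1, 2), n, Add(-4, Pow(c, 3), Mul(6, c))) (Function('G')(n, c) = Mul(Rational(-1, 2), Mul(Add(Add(-4, Mul(c, Pow(c, 2))), Add(Mul(5, c), c)), n)) = Mul(Rational(-1, 2), Mul(Add(Add(-4, Pow(c, 3)), Mul(6, c)), n)) = Mul(Rational(-1, 2), Mul(Add(-4, Pow(c, 3), Mul(6, c)), n)) = Mul(Rational(-1, 2), Mul(n, Add(-4, Pow(c, 3), Mul(6, c)))) = Mul(Rational(-1, 2), n, Add(-4, Pow(c, 3), Mul(6, c))))
Mul(-83, Add(Function('G')(7, 4), Function('B')(12, Add(-2, Mul(-1, -5))))) = Mul(-83, Add(Mul(Rational(1, 2), 7, Add(4, Mul(-1, Pow(4, 3)), Mul(-6, 4))), Add(Mul(Rational(-1, 6), 12), Mul(Rational(-1, 6), Add(-2, Mul(-1, -5)))))) = Mul(-83, Add(Mul(Rational(1, 2), 7, Add(4, Mul(-1, 64), -24)), Add(-2, Mul(Rational(-1, 6), Add(-2, 5))))) = Mul(-83, Add(Mul(Rational(1, 2), 7, Add(4, -64, -24)), Add(-2, Mul(Rational(-1, 6), 3)))) = Mul(-83, Add(Mul(Rational(1, 2), 7, -84), Add(-2, Rational(-1, 2)))) = Mul(-83, Add(-294, Rational(-5, 2))) = Mul(-83, Rational(-593, 2)) = Rational(49219, 2)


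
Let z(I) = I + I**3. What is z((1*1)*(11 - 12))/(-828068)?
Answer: 1/414034 ≈ 2.4153e-6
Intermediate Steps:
z((1*1)*(11 - 12))/(-828068) = ((1*1)*(11 - 12) + ((1*1)*(11 - 12))**3)/(-828068) = (1*(-1) + (1*(-1))**3)*(-1/828068) = (-1 + (-1)**3)*(-1/828068) = (-1 - 1)*(-1/828068) = -2*(-1/828068) = 1/414034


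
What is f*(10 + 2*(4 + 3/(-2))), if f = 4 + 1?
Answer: 75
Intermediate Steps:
f = 5
f*(10 + 2*(4 + 3/(-2))) = 5*(10 + 2*(4 + 3/(-2))) = 5*(10 + 2*(4 + 3*(-½))) = 5*(10 + 2*(4 - 3/2)) = 5*(10 + 2*(5/2)) = 5*(10 + 5) = 5*15 = 75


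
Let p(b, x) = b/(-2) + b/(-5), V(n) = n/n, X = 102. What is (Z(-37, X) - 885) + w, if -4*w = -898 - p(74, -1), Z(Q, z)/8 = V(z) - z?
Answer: -29629/20 ≈ -1481.4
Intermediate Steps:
V(n) = 1
p(b, x) = -7*b/10 (p(b, x) = b*(-1/2) + b*(-1/5) = -b/2 - b/5 = -7*b/10)
Z(Q, z) = 8 - 8*z (Z(Q, z) = 8*(1 - z) = 8 - 8*z)
w = 4231/20 (w = -(-898 - (-7)*74/10)/4 = -(-898 - 1*(-259/5))/4 = -(-898 + 259/5)/4 = -1/4*(-4231/5) = 4231/20 ≈ 211.55)
(Z(-37, X) - 885) + w = ((8 - 8*102) - 885) + 4231/20 = ((8 - 816) - 885) + 4231/20 = (-808 - 885) + 4231/20 = -1693 + 4231/20 = -29629/20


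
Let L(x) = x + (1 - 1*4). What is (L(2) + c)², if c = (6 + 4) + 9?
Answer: 324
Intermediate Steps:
L(x) = -3 + x (L(x) = x + (1 - 4) = x - 3 = -3 + x)
c = 19 (c = 10 + 9 = 19)
(L(2) + c)² = ((-3 + 2) + 19)² = (-1 + 19)² = 18² = 324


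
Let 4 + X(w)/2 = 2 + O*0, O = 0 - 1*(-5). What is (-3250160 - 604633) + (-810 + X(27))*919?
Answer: -4602859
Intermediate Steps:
O = 5 (O = 0 + 5 = 5)
X(w) = -4 (X(w) = -8 + 2*(2 + 5*0) = -8 + 2*(2 + 0) = -8 + 2*2 = -8 + 4 = -4)
(-3250160 - 604633) + (-810 + X(27))*919 = (-3250160 - 604633) + (-810 - 4)*919 = -3854793 - 814*919 = -3854793 - 748066 = -4602859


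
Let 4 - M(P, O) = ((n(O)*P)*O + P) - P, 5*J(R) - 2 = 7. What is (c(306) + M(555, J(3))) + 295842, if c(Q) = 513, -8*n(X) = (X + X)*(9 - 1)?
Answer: 1499777/5 ≈ 2.9996e+5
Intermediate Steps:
J(R) = 9/5 (J(R) = ⅖ + (⅕)*7 = ⅖ + 7/5 = 9/5)
n(X) = -2*X (n(X) = -(X + X)*(9 - 1)/8 = -2*X*8/8 = -2*X)
M(P, O) = 4 + 2*P*O² (M(P, O) = 4 - ((((-2*O)*P)*O + P) - P) = 4 - (((-2*O*P)*O + P) - P) = 4 - ((-2*P*O² + P) - P) = 4 - ((P - 2*P*O²) - P) = 4 - (-2)*P*O² = 4 + 2*P*O²)
(c(306) + M(555, J(3))) + 295842 = (513 + (4 + 2*555*(9/5)²)) + 295842 = (513 + (4 + 2*555*(81/25))) + 295842 = (513 + (4 + 17982/5)) + 295842 = (513 + 18002/5) + 295842 = 20567/5 + 295842 = 1499777/5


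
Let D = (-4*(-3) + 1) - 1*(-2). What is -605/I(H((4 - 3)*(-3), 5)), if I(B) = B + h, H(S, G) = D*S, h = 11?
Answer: 605/34 ≈ 17.794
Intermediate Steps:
D = 15 (D = (12 + 1) + 2 = 13 + 2 = 15)
H(S, G) = 15*S
I(B) = 11 + B (I(B) = B + 11 = 11 + B)
-605/I(H((4 - 3)*(-3), 5)) = -605/(11 + 15*((4 - 3)*(-3))) = -605/(11 + 15*(1*(-3))) = -605/(11 + 15*(-3)) = -605/(11 - 45) = -605/(-34) = -605*(-1/34) = 605/34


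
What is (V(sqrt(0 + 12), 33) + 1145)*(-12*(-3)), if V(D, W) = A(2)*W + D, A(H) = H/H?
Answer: 42408 + 72*sqrt(3) ≈ 42533.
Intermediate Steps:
A(H) = 1
V(D, W) = D + W (V(D, W) = 1*W + D = W + D = D + W)
(V(sqrt(0 + 12), 33) + 1145)*(-12*(-3)) = ((sqrt(0 + 12) + 33) + 1145)*(-12*(-3)) = ((sqrt(12) + 33) + 1145)*36 = ((2*sqrt(3) + 33) + 1145)*36 = ((33 + 2*sqrt(3)) + 1145)*36 = (1178 + 2*sqrt(3))*36 = 42408 + 72*sqrt(3)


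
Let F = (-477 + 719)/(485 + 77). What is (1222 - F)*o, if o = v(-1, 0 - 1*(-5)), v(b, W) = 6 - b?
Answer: 2402827/281 ≈ 8551.0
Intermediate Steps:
F = 121/281 (F = 242/562 = 242*(1/562) = 121/281 ≈ 0.43060)
o = 7 (o = 6 - 1*(-1) = 6 + 1 = 7)
(1222 - F)*o = (1222 - 1*121/281)*7 = (1222 - 121/281)*7 = (343261/281)*7 = 2402827/281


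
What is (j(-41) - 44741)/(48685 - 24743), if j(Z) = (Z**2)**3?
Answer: 2375029750/11971 ≈ 1.9840e+5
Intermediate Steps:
j(Z) = Z**6
(j(-41) - 44741)/(48685 - 24743) = ((-41)**6 - 44741)/(48685 - 24743) = (4750104241 - 44741)/23942 = 4750059500*(1/23942) = 2375029750/11971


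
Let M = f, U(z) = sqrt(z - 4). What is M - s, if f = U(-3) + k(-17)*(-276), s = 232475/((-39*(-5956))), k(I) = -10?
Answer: 640871365/232284 + I*sqrt(7) ≈ 2759.0 + 2.6458*I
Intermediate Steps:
U(z) = sqrt(-4 + z)
s = 232475/232284 ≈ 1.0008
f = 2760 + I*sqrt(7) (f = sqrt(-4 - 3) - 10*(-276) = sqrt(-7) + 2760 = I*sqrt(7) + 2760 = 2760 + I*sqrt(7) ≈ 2760.0 + 2.6458*I)
M = 2760 + I*sqrt(7) ≈ 2760.0 + 2.6458*I
M - s = (2760 + I*sqrt(7)) - 1*232475/232284 = (2760 + I*sqrt(7)) - 232475/232284 = 640871365/232284 + I*sqrt(7)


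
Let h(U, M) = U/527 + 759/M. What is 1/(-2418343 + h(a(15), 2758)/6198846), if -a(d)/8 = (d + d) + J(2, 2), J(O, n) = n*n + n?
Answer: -3003270633412/7262938513417607753 ≈ -4.1351e-7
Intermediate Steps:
J(O, n) = n + n² (J(O, n) = n² + n = n + n²)
a(d) = -48 - 16*d (a(d) = -8*((d + d) + 2*(1 + 2)) = -8*(2*d + 2*3) = -8*(2*d + 6) = -8*(6 + 2*d) = -48 - 16*d)
h(U, M) = 759/M + U/527 (h(U, M) = U*(1/527) + 759/M = U/527 + 759/M = 759/M + U/527)
1/(-2418343 + h(a(15), 2758)/6198846) = 1/(-2418343 + (759/2758 + (-48 - 16*15)/527)/6198846) = 1/(-2418343 + (759*(1/2758) + (-48 - 240)/527)*(1/6198846)) = 1/(-2418343 + (759/2758 + (1/527)*(-288))*(1/6198846)) = 1/(-2418343 + (759/2758 - 288/527)*(1/6198846)) = 1/(-2418343 - 394311/1453466*1/6198846) = 1/(-2418343 - 131437/3003270633412) = 1/(-7262938513417607753/3003270633412) = -3003270633412/7262938513417607753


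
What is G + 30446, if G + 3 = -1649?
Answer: 28794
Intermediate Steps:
G = -1652 (G = -3 - 1649 = -1652)
G + 30446 = -1652 + 30446 = 28794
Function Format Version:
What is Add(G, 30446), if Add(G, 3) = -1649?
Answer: 28794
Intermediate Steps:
G = -1652 (G = Add(-3, -1649) = -1652)
Add(G, 30446) = Add(-1652, 30446) = 28794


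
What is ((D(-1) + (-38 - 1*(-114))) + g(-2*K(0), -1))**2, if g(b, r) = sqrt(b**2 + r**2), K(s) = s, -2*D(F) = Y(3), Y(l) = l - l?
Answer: 5929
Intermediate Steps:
Y(l) = 0
D(F) = 0 (D(F) = -1/2*0 = 0)
((D(-1) + (-38 - 1*(-114))) + g(-2*K(0), -1))**2 = ((0 + (-38 - 1*(-114))) + sqrt((-2*0)**2 + (-1)**2))**2 = ((0 + (-38 + 114)) + sqrt(0**2 + 1))**2 = ((0 + 76) + sqrt(0 + 1))**2 = (76 + sqrt(1))**2 = (76 + 1)**2 = 77**2 = 5929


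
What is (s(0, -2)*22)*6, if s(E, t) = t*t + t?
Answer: 264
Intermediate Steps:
s(E, t) = t + t**2 (s(E, t) = t**2 + t = t + t**2)
(s(0, -2)*22)*6 = (-2*(1 - 2)*22)*6 = (-2*(-1)*22)*6 = (2*22)*6 = 44*6 = 264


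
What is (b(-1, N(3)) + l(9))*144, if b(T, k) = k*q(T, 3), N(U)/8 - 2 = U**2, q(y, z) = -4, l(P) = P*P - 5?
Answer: -39744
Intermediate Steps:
l(P) = -5 + P**2 (l(P) = P**2 - 5 = -5 + P**2)
N(U) = 16 + 8*U**2
b(T, k) = -4*k (b(T, k) = k*(-4) = -4*k)
(b(-1, N(3)) + l(9))*144 = (-4*(16 + 8*3**2) + (-5 + 9**2))*144 = (-4*(16 + 8*9) + (-5 + 81))*144 = (-4*(16 + 72) + 76)*144 = (-4*88 + 76)*144 = (-352 + 76)*144 = -276*144 = -39744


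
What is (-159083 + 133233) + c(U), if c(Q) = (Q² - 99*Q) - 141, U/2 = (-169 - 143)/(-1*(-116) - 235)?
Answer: -375020519/14161 ≈ -26483.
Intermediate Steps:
U = 624/119 (U = 2*((-169 - 143)/(-1*(-116) - 235)) = 2*(-312/(116 - 235)) = 2*(-312/(-119)) = 2*(-312*(-1/119)) = 2*(312/119) = 624/119 ≈ 5.2437)
c(Q) = -141 + Q² - 99*Q
(-159083 + 133233) + c(U) = (-159083 + 133233) + (-141 + (624/119)² - 99*624/119) = -25850 + (-141 + 389376/14161 - 61776/119) = -25850 - 8958669/14161 = -375020519/14161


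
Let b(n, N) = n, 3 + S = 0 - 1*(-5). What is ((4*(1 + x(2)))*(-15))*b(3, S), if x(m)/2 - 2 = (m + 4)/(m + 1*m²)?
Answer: -1260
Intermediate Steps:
S = 2 (S = -3 + (0 - 1*(-5)) = -3 + (0 + 5) = -3 + 5 = 2)
x(m) = 4 + 2*(4 + m)/(m + m²) (x(m) = 4 + 2*((m + 4)/(m + 1*m²)) = 4 + 2*((4 + m)/(m + m²)) = 4 + 2*(4 + m)/(m + m²))
((4*(1 + x(2)))*(-15))*b(3, S) = ((4*(1 + 2*(4 + 2*2² + 3*2)/(2*(1 + 2))))*(-15))*3 = ((4*(1 + 2*(½)*(4 + 2*4 + 6)/3))*(-15))*3 = ((4*(1 + 2*(½)*(⅓)*(4 + 8 + 6)))*(-15))*3 = ((4*(1 + 2*(½)*(⅓)*18))*(-15))*3 = ((4*(1 + 6))*(-15))*3 = ((4*7)*(-15))*3 = (28*(-15))*3 = -420*3 = -1260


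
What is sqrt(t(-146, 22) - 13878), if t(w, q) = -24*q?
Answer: 49*I*sqrt(6) ≈ 120.03*I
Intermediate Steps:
sqrt(t(-146, 22) - 13878) = sqrt(-24*22 - 13878) = sqrt(-528 - 13878) = sqrt(-14406) = 49*I*sqrt(6)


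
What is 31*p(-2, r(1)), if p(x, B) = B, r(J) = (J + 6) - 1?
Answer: 186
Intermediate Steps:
r(J) = 5 + J (r(J) = (6 + J) - 1 = 5 + J)
31*p(-2, r(1)) = 31*(5 + 1) = 31*6 = 186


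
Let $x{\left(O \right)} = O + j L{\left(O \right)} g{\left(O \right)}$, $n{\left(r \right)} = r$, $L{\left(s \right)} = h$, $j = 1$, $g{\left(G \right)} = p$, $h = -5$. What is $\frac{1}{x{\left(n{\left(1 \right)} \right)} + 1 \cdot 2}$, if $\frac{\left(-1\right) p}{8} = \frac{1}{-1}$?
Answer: $- \frac{1}{37} \approx -0.027027$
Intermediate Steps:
$p = 8$ ($p = - \frac{8}{-1} = \left(-8\right) \left(-1\right) = 8$)
$g{\left(G \right)} = 8$
$L{\left(s \right)} = -5$
$x{\left(O \right)} = -40 + O$ ($x{\left(O \right)} = O + 1 \left(-5\right) 8 = O - 40 = -40 + O$)
$\frac{1}{x{\left(n{\left(1 \right)} \right)} + 1 \cdot 2} = \frac{1}{\left(-40 + 1\right) + 1 \cdot 2} = \frac{1}{-39 + 2} = \frac{1}{-37} = - \frac{1}{37}$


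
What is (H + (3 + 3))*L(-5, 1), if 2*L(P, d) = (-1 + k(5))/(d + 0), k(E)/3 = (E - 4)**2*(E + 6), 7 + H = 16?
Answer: 240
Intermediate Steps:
H = 9 (H = -7 + 16 = 9)
k(E) = 3*(-4 + E)**2*(6 + E) (k(E) = 3*((E - 4)**2*(E + 6)) = 3*((-4 + E)**2*(6 + E)) = 3*(-4 + E)**2*(6 + E))
L(P, d) = 16/d (L(P, d) = ((-1 + 3*(-4 + 5)**2*(6 + 5))/(d + 0))/2 = ((-1 + 3*1**2*11)/d)/2 = ((-1 + 3*1*11)/d)/2 = ((-1 + 33)/d)/2 = (32/d)/2 = 16/d)
(H + (3 + 3))*L(-5, 1) = (9 + (3 + 3))*(16/1) = (9 + 6)*(16*1) = 15*16 = 240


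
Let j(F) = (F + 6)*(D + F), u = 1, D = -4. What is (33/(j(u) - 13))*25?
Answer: -825/34 ≈ -24.265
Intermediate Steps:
j(F) = (-4 + F)*(6 + F) (j(F) = (F + 6)*(-4 + F) = (6 + F)*(-4 + F) = (-4 + F)*(6 + F))
(33/(j(u) - 13))*25 = (33/((-24 + 1² + 2*1) - 13))*25 = (33/((-24 + 1 + 2) - 13))*25 = (33/(-21 - 13))*25 = (33/(-34))*25 = (33*(-1/34))*25 = -33/34*25 = -825/34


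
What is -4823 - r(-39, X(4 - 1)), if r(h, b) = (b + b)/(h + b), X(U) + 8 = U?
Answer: -106111/22 ≈ -4823.2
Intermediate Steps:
X(U) = -8 + U
r(h, b) = 2*b/(b + h) (r(h, b) = (2*b)/(b + h) = 2*b/(b + h))
-4823 - r(-39, X(4 - 1)) = -4823 - 2*(-8 + (4 - 1))/((-8 + (4 - 1)) - 39) = -4823 - 2*(-8 + 3)/((-8 + 3) - 39) = -4823 - 2*(-5)/(-5 - 39) = -4823 - 2*(-5)/(-44) = -4823 - 2*(-5)*(-1)/44 = -4823 - 1*5/22 = -4823 - 5/22 = -106111/22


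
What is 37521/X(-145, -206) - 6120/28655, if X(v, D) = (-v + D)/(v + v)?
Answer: 62359452126/349591 ≈ 1.7838e+5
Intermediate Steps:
X(v, D) = (D - v)/(2*v) (X(v, D) = (D - v)/((2*v)) = (D - v)*(1/(2*v)) = (D - v)/(2*v))
37521/X(-145, -206) - 6120/28655 = 37521/(((½)*(-206 - 1*(-145))/(-145))) - 6120/28655 = 37521/(((½)*(-1/145)*(-206 + 145))) - 6120*1/28655 = 37521/(((½)*(-1/145)*(-61))) - 1224/5731 = 37521/(61/290) - 1224/5731 = 37521*(290/61) - 1224/5731 = 10881090/61 - 1224/5731 = 62359452126/349591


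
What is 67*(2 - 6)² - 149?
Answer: 923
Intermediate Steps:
67*(2 - 6)² - 149 = 67*(-4)² - 149 = 67*16 - 149 = 1072 - 149 = 923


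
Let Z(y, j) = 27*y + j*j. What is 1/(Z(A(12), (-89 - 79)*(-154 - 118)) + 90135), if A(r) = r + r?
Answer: 1/2088215199 ≈ 4.7888e-10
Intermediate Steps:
A(r) = 2*r
Z(y, j) = j² + 27*y (Z(y, j) = 27*y + j² = j² + 27*y)
1/(Z(A(12), (-89 - 79)*(-154 - 118)) + 90135) = 1/((((-89 - 79)*(-154 - 118))² + 27*(2*12)) + 90135) = 1/(((-168*(-272))² + 27*24) + 90135) = 1/((45696² + 648) + 90135) = 1/((2088124416 + 648) + 90135) = 1/(2088125064 + 90135) = 1/2088215199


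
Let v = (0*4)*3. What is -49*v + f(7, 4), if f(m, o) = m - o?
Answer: 3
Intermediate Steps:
v = 0 (v = 0*3 = 0)
-49*v + f(7, 4) = -49*0 + (7 - 1*4) = 0 + (7 - 4) = 0 + 3 = 3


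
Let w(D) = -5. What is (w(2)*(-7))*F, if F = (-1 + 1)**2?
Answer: 0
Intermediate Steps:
F = 0 (F = 0**2 = 0)
(w(2)*(-7))*F = -5*(-7)*0 = 35*0 = 0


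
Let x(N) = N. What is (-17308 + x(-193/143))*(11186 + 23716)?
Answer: -86390721774/143 ≈ -6.0413e+8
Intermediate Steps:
(-17308 + x(-193/143))*(11186 + 23716) = (-17308 - 193/143)*(11186 + 23716) = (-17308 - 193*1/143)*34902 = (-17308 - 193/143)*34902 = -2475237/143*34902 = -86390721774/143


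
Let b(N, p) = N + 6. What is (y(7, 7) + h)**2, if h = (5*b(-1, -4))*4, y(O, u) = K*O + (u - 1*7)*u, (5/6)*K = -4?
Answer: 110224/25 ≈ 4409.0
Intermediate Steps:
K = -24/5 (K = (6/5)*(-4) = -24/5 ≈ -4.8000)
b(N, p) = 6 + N
y(O, u) = -24*O/5 + u*(-7 + u) (y(O, u) = -24*O/5 + (u - 1*7)*u = -24*O/5 + (u - 7)*u = -24*O/5 + (-7 + u)*u = -24*O/5 + u*(-7 + u))
h = 100 (h = (5*(6 - 1))*4 = (5*5)*4 = 25*4 = 100)
(y(7, 7) + h)**2 = ((7**2 - 7*7 - 24/5*7) + 100)**2 = ((49 - 49 - 168/5) + 100)**2 = (-168/5 + 100)**2 = (332/5)**2 = 110224/25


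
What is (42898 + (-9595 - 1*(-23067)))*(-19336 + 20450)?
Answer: 62796180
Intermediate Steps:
(42898 + (-9595 - 1*(-23067)))*(-19336 + 20450) = (42898 + (-9595 + 23067))*1114 = (42898 + 13472)*1114 = 56370*1114 = 62796180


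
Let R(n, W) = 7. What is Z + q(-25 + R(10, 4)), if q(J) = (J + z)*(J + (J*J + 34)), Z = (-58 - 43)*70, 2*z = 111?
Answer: 5680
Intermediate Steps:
z = 111/2 (z = (½)*111 = 111/2 ≈ 55.500)
Z = -7070 (Z = -101*70 = -7070)
q(J) = (111/2 + J)*(34 + J + J²) (q(J) = (J + 111/2)*(J + (J*J + 34)) = (111/2 + J)*(J + (J² + 34)) = (111/2 + J)*(J + (34 + J²)) = (111/2 + J)*(34 + J + J²))
Z + q(-25 + R(10, 4)) = -7070 + (1887 + (-25 + 7)³ + 113*(-25 + 7)²/2 + 179*(-25 + 7)/2) = -7070 + (1887 + (-18)³ + (113/2)*(-18)² + (179/2)*(-18)) = -7070 + (1887 - 5832 + (113/2)*324 - 1611) = -7070 + (1887 - 5832 + 18306 - 1611) = -7070 + 12750 = 5680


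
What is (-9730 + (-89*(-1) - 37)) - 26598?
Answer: -36276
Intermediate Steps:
(-9730 + (-89*(-1) - 37)) - 26598 = (-9730 + (89 - 37)) - 26598 = (-9730 + 52) - 26598 = -9678 - 26598 = -36276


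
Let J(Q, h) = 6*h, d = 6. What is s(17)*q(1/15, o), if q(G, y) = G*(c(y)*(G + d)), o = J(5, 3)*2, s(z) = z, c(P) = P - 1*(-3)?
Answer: 20111/75 ≈ 268.15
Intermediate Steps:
c(P) = 3 + P (c(P) = P + 3 = 3 + P)
o = 36 (o = (6*3)*2 = 18*2 = 36)
q(G, y) = G*(3 + y)*(6 + G) (q(G, y) = G*((3 + y)*(G + 6)) = G*((3 + y)*(6 + G)) = G*(3 + y)*(6 + G))
s(17)*q(1/15, o) = 17*((3 + 36)*(6 + 1/15)/15) = 17*((1/15)*39*(6 + 1/15)) = 17*((1/15)*39*(91/15)) = 17*(1183/75) = 20111/75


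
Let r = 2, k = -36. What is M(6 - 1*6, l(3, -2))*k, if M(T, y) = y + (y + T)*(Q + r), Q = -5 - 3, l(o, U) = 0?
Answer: 0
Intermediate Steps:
Q = -8
M(T, y) = -6*T - 5*y (M(T, y) = y + (y + T)*(-8 + 2) = y + (T + y)*(-6) = y + (-6*T - 6*y) = -6*T - 5*y)
M(6 - 1*6, l(3, -2))*k = (-6*(6 - 1*6) - 5*0)*(-36) = (-6*(6 - 6) + 0)*(-36) = (-6*0 + 0)*(-36) = (0 + 0)*(-36) = 0*(-36) = 0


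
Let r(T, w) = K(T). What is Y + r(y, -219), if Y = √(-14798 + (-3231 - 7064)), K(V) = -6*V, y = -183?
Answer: 1098 + I*√25093 ≈ 1098.0 + 158.41*I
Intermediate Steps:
r(T, w) = -6*T
Y = I*√25093 (Y = √(-14798 - 10295) = √(-25093) = I*√25093 ≈ 158.41*I)
Y + r(y, -219) = I*√25093 - 6*(-183) = I*√25093 + 1098 = 1098 + I*√25093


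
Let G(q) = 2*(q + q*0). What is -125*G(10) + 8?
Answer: -2492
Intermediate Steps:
G(q) = 2*q (G(q) = 2*(q + 0) = 2*q)
-125*G(10) + 8 = -250*10 + 8 = -125*20 + 8 = -2500 + 8 = -2492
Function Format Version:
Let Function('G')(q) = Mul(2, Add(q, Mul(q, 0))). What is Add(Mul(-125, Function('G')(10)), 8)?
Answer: -2492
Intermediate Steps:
Function('G')(q) = Mul(2, q) (Function('G')(q) = Mul(2, Add(q, 0)) = Mul(2, q))
Add(Mul(-125, Function('G')(10)), 8) = Add(Mul(-125, Mul(2, 10)), 8) = Add(Mul(-125, 20), 8) = Add(-2500, 8) = -2492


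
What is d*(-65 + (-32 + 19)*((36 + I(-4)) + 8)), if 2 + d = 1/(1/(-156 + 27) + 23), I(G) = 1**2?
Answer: 1885975/1483 ≈ 1271.7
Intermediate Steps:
I(G) = 1
d = -5803/2966 (d = -2 + 1/(1/(-156 + 27) + 23) = -2 + 1/(1/(-129) + 23) = -2 + 1/(-1/129 + 23) = -2 + 1/(2966/129) = -2 + 129/2966 = -5803/2966 ≈ -1.9565)
d*(-65 + (-32 + 19)*((36 + I(-4)) + 8)) = -5803*(-65 + (-32 + 19)*((36 + 1) + 8))/2966 = -5803*(-65 - 13*(37 + 8))/2966 = -5803*(-65 - 13*45)/2966 = -5803*(-65 - 585)/2966 = -5803/2966*(-650) = 1885975/1483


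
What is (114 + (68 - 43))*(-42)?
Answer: -5838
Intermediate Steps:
(114 + (68 - 43))*(-42) = (114 + 25)*(-42) = 139*(-42) = -5838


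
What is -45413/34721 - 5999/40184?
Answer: -2033167271/1395228664 ≈ -1.4572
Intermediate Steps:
-45413/34721 - 5999/40184 = -2033167271/1395228664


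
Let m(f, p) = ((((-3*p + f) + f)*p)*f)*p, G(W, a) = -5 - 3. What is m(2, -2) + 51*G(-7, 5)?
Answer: -328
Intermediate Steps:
G(W, a) = -8
m(f, p) = f*p²*(-3*p + 2*f) (m(f, p) = ((((f - 3*p) + f)*p)*f)*p = (((-3*p + 2*f)*p)*f)*p = ((p*(-3*p + 2*f))*f)*p = (f*p*(-3*p + 2*f))*p = f*p²*(-3*p + 2*f))
m(2, -2) + 51*G(-7, 5) = 2*(-2)²*(-3*(-2) + 2*2) + 51*(-8) = 2*4*(6 + 4) - 408 = 2*4*10 - 408 = 80 - 408 = -328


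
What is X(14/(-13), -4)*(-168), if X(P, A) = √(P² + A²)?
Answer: -1680*√29/13 ≈ -695.93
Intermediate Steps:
X(P, A) = √(A² + P²)
X(14/(-13), -4)*(-168) = √((-4)² + (14/(-13))²)*(-168) = √(16 + (14*(-1/13))²)*(-168) = √(16 + (-14/13)²)*(-168) = √(16 + 196/169)*(-168) = √(2900/169)*(-168) = (10*√29/13)*(-168) = -1680*√29/13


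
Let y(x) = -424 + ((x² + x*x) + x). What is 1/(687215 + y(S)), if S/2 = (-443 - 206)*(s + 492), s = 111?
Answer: 1/1225219699369 ≈ 8.1618e-13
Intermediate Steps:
S = -782694 (S = 2*((-443 - 206)*(111 + 492)) = 2*(-649*603) = 2*(-391347) = -782694)
y(x) = -424 + x + 2*x² (y(x) = -424 + ((x² + x²) + x) = -424 + (2*x² + x) = -424 + (x + 2*x²) = -424 + x + 2*x²)
1/(687215 + y(S)) = 1/(687215 + (-424 - 782694 + 2*(-782694)²)) = 1/(687215 + (-424 - 782694 + 2*612609897636)) = 1/(687215 + (-424 - 782694 + 1225219795272)) = 1/(687215 + 1225219012154) = 1/1225219699369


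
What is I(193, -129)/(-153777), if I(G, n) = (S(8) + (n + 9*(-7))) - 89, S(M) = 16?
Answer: 265/153777 ≈ 0.0017233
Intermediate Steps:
I(G, n) = -136 + n (I(G, n) = (16 + (n + 9*(-7))) - 89 = (16 + (n - 63)) - 89 = (16 + (-63 + n)) - 89 = (-47 + n) - 89 = -136 + n)
I(193, -129)/(-153777) = (-136 - 129)/(-153777) = -265*(-1/153777) = 265/153777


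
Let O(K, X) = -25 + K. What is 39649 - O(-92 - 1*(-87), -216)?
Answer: 39679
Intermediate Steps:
39649 - O(-92 - 1*(-87), -216) = 39649 - (-25 + (-92 - 1*(-87))) = 39649 - (-25 + (-92 + 87)) = 39649 - (-25 - 5) = 39649 - 1*(-30) = 39649 + 30 = 39679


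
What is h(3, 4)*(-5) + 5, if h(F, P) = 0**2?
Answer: 5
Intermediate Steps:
h(F, P) = 0
h(3, 4)*(-5) + 5 = 0*(-5) + 5 = 0 + 5 = 5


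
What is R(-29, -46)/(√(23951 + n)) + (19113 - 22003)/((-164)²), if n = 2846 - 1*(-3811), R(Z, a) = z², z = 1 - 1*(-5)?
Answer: -1445/13448 + 9*√1913/1913 ≈ 0.098320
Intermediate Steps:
z = 6 (z = 1 + 5 = 6)
R(Z, a) = 36 (R(Z, a) = 6² = 36)
n = 6657 (n = 2846 + 3811 = 6657)
R(-29, -46)/(√(23951 + n)) + (19113 - 22003)/((-164)²) = 36/(√(23951 + 6657)) + (19113 - 22003)/((-164)²) = 36/(√30608) - 2890/26896 = 36/((4*√1913)) - 2890*1/26896 = 36*(√1913/7652) - 1445/13448 = 9*√1913/1913 - 1445/13448 = -1445/13448 + 9*√1913/1913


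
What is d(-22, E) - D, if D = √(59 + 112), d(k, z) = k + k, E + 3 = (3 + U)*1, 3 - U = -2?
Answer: -44 - 3*√19 ≈ -57.077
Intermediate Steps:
U = 5 (U = 3 - 1*(-2) = 3 + 2 = 5)
E = 5 (E = -3 + (3 + 5)*1 = -3 + 8*1 = -3 + 8 = 5)
d(k, z) = 2*k
D = 3*√19 (D = √171 = 3*√19 ≈ 13.077)
d(-22, E) - D = 2*(-22) - 3*√19 = -44 - 3*√19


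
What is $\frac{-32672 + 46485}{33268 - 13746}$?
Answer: $\frac{13813}{19522} \approx 0.70756$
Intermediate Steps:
$\frac{-32672 + 46485}{33268 - 13746} = \frac{13813}{19522}$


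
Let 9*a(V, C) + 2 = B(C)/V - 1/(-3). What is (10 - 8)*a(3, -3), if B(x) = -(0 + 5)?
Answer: -20/27 ≈ -0.74074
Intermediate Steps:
B(x) = -5 (B(x) = -1*5 = -5)
a(V, C) = -5/27 - 5/(9*V) (a(V, C) = -2/9 + (-5/V - 1/(-3))/9 = -2/9 + (-5/V - 1*(-⅓))/9 = -2/9 + (-5/V + ⅓)/9 = -2/9 + (⅓ - 5/V)/9 = -2/9 + (1/27 - 5/(9*V)) = -5/27 - 5/(9*V))
(10 - 8)*a(3, -3) = (10 - 8)*((5/27)*(-3 - 1*3)/3) = 2*((5/27)*(⅓)*(-3 - 3)) = 2*((5/27)*(⅓)*(-6)) = 2*(-10/27) = -20/27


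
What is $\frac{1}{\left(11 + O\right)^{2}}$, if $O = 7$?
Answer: $\frac{1}{324} \approx 0.0030864$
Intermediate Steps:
$\frac{1}{\left(11 + O\right)^{2}} = \frac{1}{\left(11 + 7\right)^{2}} = \frac{1}{18^{2}} = \frac{1}{324}$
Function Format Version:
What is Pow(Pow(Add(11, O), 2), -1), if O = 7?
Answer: Rational(1, 324) ≈ 0.0030864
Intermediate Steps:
Pow(Pow(Add(11, O), 2), -1) = Pow(Pow(Add(11, 7), 2), -1) = Pow(Pow(18, 2), -1) = Pow(324, -1) = Rational(1, 324)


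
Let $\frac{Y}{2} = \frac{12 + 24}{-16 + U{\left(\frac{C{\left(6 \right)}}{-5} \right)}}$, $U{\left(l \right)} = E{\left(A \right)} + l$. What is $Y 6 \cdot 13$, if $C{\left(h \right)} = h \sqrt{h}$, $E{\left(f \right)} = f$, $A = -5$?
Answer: $- \frac{327600}{1201} + \frac{18720 \sqrt{6}}{1201} \approx -234.59$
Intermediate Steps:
$C{\left(h \right)} = h^{\frac{3}{2}}$
$U{\left(l \right)} = -5 + l$
$Y = \frac{72}{-21 - \frac{6 \sqrt{6}}{5}}$ ($Y = 2 \frac{12 + 24}{-16 - \left(5 - \frac{6^{\frac{3}{2}}}{-5}\right)} = 2 \frac{36}{-16 - \left(5 - 6 \sqrt{6} \left(- \frac{1}{5}\right)\right)} = 2 \frac{36}{-16 - \left(5 + \frac{6 \sqrt{6}}{5}\right)} = 2 \frac{36}{-21 - \frac{6 \sqrt{6}}{5}} = \frac{72}{-21 - \frac{6 \sqrt{6}}{5}} \approx -3.0076$)
$Y 6 \cdot 13 = \left(- \frac{4200}{1201} + \frac{240 \sqrt{6}}{1201}\right) 6 \cdot 13 = \left(- \frac{25200}{1201} + \frac{1440 \sqrt{6}}{1201}\right) 13 = - \frac{327600}{1201} + \frac{18720 \sqrt{6}}{1201}$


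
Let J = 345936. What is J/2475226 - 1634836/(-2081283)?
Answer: 2383289644412/2575822897479 ≈ 0.92525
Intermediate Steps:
J/2475226 - 1634836/(-2081283) = 345936/2475226 - 1634836/(-2081283) = 345936*(1/2475226) - 1634836*(-1/2081283) = 172968/1237613 + 1634836/2081283 = 2383289644412/2575822897479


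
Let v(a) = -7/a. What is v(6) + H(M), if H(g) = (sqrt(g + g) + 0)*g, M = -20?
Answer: -7/6 - 40*I*sqrt(10) ≈ -1.1667 - 126.49*I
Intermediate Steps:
H(g) = sqrt(2)*g**(3/2) (H(g) = (sqrt(2*g) + 0)*g = (sqrt(2)*sqrt(g) + 0)*g = (sqrt(2)*sqrt(g))*g = sqrt(2)*g**(3/2))
v(6) + H(M) = -7/6 + sqrt(2)*(-20)**(3/2) = -7*1/6 + sqrt(2)*(-40*I*sqrt(5)) = -7/6 - 40*I*sqrt(10)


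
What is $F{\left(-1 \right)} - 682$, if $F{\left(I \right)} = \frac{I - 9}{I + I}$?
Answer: $-677$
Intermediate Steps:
$F{\left(I \right)} = \frac{-9 + I}{2 I}$
$F{\left(-1 \right)} - 682 = \frac{-9 - 1}{2 \left(-1\right)} - 682 = \frac{1}{2} \left(-1\right) \left(-10\right) - 682 = 5 - 682 = -677$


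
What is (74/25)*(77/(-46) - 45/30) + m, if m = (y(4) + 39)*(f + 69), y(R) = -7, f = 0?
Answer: 1264198/575 ≈ 2198.6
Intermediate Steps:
m = 2208 (m = (-7 + 39)*(0 + 69) = 32*69 = 2208)
(74/25)*(77/(-46) - 45/30) + m = (74/25)*(77/(-46) - 45/30) + 2208 = (74*(1/25))*(77*(-1/46) - 45*1/30) + 2208 = 74*(-77/46 - 3/2)/25 + 2208 = (74/25)*(-73/23) + 2208 = -5402/575 + 2208 = 1264198/575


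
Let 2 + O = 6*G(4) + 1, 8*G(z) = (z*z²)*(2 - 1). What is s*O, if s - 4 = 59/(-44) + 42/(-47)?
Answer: 3651/44 ≈ 82.977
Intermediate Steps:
s = 3651/2068 (s = 4 + (59/(-44) + 42/(-47)) = 4 + (59*(-1/44) + 42*(-1/47)) = 4 + (-59/44 - 42/47) = 4 - 4621/2068 = 3651/2068 ≈ 1.7655)
G(z) = z³/8 (G(z) = ((z*z²)*(2 - 1))/8 = (z³*1)/8 = z³/8)
O = 47 (O = -2 + (6*((⅛)*4³) + 1) = -2 + (6*((⅛)*64) + 1) = -2 + (6*8 + 1) = -2 + (48 + 1) = -2 + 49 = 47)
s*O = (3651/2068)*47 = 3651/44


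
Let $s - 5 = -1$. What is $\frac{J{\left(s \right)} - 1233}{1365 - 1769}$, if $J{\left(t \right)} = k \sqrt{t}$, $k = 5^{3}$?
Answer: $\frac{983}{404} \approx 2.4332$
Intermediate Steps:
$s = 4$ ($s = 5 - 1 = 4$)
$k = 125$
$J{\left(t \right)} = 125 \sqrt{t}$
$\frac{J{\left(s \right)} - 1233}{1365 - 1769} = \frac{125 \sqrt{4} - 1233}{1365 - 1769} = \frac{125 \cdot 2 - 1233}{-404} = \left(250 - 1233\right) \left(- \frac{1}{404}\right) = \left(-983\right) \left(- \frac{1}{404}\right) = \frac{983}{404}$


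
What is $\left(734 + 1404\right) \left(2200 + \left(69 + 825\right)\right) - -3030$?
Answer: $6618002$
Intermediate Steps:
$\left(734 + 1404\right) \left(2200 + \left(69 + 825\right)\right) - -3030 = 2138 \left(2200 + 894\right) + 3030 = 2138 \cdot 3094 + 3030 = 6614972 + 3030 = 6618002$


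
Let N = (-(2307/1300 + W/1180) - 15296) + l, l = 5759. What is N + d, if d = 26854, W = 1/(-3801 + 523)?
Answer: 4353438985851/251422600 ≈ 17315.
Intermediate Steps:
W = -1/3278 (W = 1/(-3278) = -1/3278 ≈ -0.00030506)
N = -2398263514549/251422600 (N = (-(2307/1300 - 1/3278/1180) - 15296) + 5759 = (-(2307*(1/1300) - 1/3278*1/1180) - 15296) + 5759 = (-(2307/1300 - 1/3868040) - 15296) + 5759 = (-1*446178349/251422600 - 15296) + 5759 = (-446178349/251422600 - 15296) + 5759 = -3846206267949/251422600 + 5759 = -2398263514549/251422600 ≈ -9538.8)
N + d = -2398263514549/251422600 + 26854 = 4353438985851/251422600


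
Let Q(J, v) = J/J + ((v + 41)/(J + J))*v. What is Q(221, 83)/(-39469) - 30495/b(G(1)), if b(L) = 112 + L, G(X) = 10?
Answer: -265997836029/1064163178 ≈ -249.96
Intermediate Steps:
Q(J, v) = 1 + v*(41 + v)/(2*J) (Q(J, v) = 1 + ((41 + v)/((2*J)))*v = 1 + ((41 + v)*(1/(2*J)))*v = 1 + ((41 + v)/(2*J))*v = 1 + v*(41 + v)/(2*J))
Q(221, 83)/(-39469) - 30495/b(G(1)) = ((½)*(83² + 2*221 + 41*83)/221)/(-39469) - 30495/(112 + 10) = ((½)*(1/221)*(6889 + 442 + 3403))*(-1/39469) - 30495/122 = ((½)*(1/221)*10734)*(-1/39469) - 30495*1/122 = (5367/221)*(-1/39469) - 30495/122 = -5367/8722649 - 30495/122 = -265997836029/1064163178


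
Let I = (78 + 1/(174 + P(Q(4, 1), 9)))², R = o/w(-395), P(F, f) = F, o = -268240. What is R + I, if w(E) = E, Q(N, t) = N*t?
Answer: 16930448007/2503036 ≈ 6764.0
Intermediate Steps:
R = 53648/79 (R = -268240/(-395) = -268240*(-1/395) = 53648/79 ≈ 679.09)
I = 192793225/31684 (I = (78 + 1/(174 + 4*1))² = (78 + 1/(174 + 4))² = (78 + 1/178)² = (13885/178)² = 192793225/31684 ≈ 6084.9)
R + I = 53648/79 + 192793225/31684 = 16930448007/2503036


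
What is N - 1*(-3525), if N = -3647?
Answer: -122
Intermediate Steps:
N - 1*(-3525) = -3647 - 1*(-3525) = -3647 + 3525 = -122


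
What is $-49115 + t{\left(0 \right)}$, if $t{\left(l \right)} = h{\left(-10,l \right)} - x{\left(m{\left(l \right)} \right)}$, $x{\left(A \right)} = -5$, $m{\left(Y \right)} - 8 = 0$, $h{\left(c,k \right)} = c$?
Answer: $-49120$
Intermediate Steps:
$m{\left(Y \right)} = 8$ ($m{\left(Y \right)} = 8 + 0 = 8$)
$t{\left(l \right)} = -5$ ($t{\left(l \right)} = -10 - -5 = -10 + 5 = -5$)
$-49115 + t{\left(0 \right)} = -49115 - 5 = -49120$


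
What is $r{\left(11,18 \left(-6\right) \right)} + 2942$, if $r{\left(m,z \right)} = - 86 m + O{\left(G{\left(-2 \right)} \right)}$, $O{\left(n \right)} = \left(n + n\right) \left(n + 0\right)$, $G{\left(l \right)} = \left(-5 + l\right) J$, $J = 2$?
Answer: $2388$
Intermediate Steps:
$G{\left(l \right)} = -10 + 2 l$ ($G{\left(l \right)} = \left(-5 + l\right) 2 = -10 + 2 l$)
$O{\left(n \right)} = 2 n^{2}$ ($O{\left(n \right)} = 2 n n = 2 n^{2}$)
$r{\left(m,z \right)} = 392 - 86 m$ ($r{\left(m,z \right)} = - 86 m + 2 \left(-10 + 2 \left(-2\right)\right)^{2} = - 86 m + 2 \left(-10 - 4\right)^{2} = - 86 m + 2 \left(-14\right)^{2} = - 86 m + 2 \cdot 196 = - 86 m + 392 = 392 - 86 m$)
$r{\left(11,18 \left(-6\right) \right)} + 2942 = \left(392 - 946\right) + 2942 = -554 + 2942 = 2388$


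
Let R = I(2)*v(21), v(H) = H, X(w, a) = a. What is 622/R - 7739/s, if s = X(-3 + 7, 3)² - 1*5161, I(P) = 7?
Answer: 620311/108192 ≈ 5.7334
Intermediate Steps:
R = 147 (R = 7*21 = 147)
s = -5152 (s = 3² - 1*5161 = 9 - 5161 = -5152)
622/R - 7739/s = 622/147 - 7739/(-5152) = 622*(1/147) - 7739*(-1/5152) = 622/147 + 7739/5152 = 620311/108192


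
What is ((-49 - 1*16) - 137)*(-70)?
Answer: 14140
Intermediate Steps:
((-49 - 1*16) - 137)*(-70) = ((-49 - 16) - 137)*(-70) = (-65 - 137)*(-70) = -202*(-70) = 14140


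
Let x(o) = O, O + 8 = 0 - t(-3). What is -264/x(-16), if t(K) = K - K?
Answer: 33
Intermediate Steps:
t(K) = 0
O = -8 (O = -8 + (0 - 1*0) = -8 + (0 + 0) = -8 + 0 = -8)
x(o) = -8
-264/x(-16) = -264/(-8) = -264*(-⅛) = 33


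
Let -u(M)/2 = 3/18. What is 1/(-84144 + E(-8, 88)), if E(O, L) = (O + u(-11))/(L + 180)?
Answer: -804/67651801 ≈ -1.1884e-5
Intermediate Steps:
u(M) = -⅓ (u(M) = -6/18 = -2*⅙ = -⅓)
E(O, L) = (-⅓ + O)/(180 + L) (E(O, L) = (O - ⅓)/(L + 180) = (-⅓ + O)/(180 + L))
1/(-84144 + E(-8, 88)) = 1/(-84144 + (-⅓ - 8)/(180 + 88)) = 1/(-84144 - 25/3/268) = 1/(-84144 + (1/268)*(-25/3)) = 1/(-84144 - 25/804) = 1/(-67651801/804) = -804/67651801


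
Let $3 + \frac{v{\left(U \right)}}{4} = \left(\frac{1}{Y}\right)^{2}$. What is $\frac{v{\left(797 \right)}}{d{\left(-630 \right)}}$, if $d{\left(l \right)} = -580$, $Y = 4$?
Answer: $\frac{47}{2320} \approx 0.020259$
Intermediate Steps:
$v{\left(U \right)} = - \frac{47}{4}$ ($v{\left(U \right)} = -12 + 4 \left(\frac{1}{4}\right)^{2} = -12 + \frac{4}{16} = -12 + 4 \cdot \frac{1}{16} = -12 + \frac{1}{4} = - \frac{47}{4}$)
$\frac{v{\left(797 \right)}}{d{\left(-630 \right)}} = - \frac{47}{4 \left(-580\right)} = \left(- \frac{47}{4}\right) \left(- \frac{1}{580}\right) = \frac{47}{2320}$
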